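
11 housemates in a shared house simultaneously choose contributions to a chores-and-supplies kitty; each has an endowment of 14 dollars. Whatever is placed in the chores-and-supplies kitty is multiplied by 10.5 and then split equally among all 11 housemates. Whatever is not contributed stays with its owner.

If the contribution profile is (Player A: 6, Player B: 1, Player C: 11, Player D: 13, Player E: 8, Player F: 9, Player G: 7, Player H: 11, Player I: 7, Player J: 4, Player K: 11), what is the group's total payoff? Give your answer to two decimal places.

990.00 dollars

Total contributed: 6 + 1 + 11 + 13 + 8 + 9 + 7 + 11 + 7 + 4 + 11 = 88; total kept: 11 × 14 − 88 = 66.
The chores-and-supplies kitty pays out 10.5 × 88 = 924.00 in aggregate.
Group total = 66 + 924.00 = 990.00.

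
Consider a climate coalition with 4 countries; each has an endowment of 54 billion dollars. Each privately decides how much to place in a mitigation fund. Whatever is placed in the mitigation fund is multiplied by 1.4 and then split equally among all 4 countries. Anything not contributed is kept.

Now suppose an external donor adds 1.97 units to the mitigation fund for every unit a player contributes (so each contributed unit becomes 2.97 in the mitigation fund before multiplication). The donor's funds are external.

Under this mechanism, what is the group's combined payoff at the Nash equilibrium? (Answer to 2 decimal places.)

898.13 billion dollars

The effective private return per unit is now 1.4 × 2.97 / 4 = 1.0395 > 1, so every player's dominant strategy flips to full contribution.
At the Nash equilibrium everyone contributes 54. Group total payoff = 1.4 × 2.97 × 216 = 898.13.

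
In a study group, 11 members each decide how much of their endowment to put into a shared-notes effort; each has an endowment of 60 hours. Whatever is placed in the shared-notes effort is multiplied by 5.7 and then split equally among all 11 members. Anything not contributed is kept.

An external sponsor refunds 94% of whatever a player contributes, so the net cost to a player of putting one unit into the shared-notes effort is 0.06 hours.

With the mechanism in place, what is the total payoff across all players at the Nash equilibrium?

4382.40 hours

Under the mechanism each unit contributed yields (5.7/11) / 0.06 = 8.6364 back to its contributor per unit of net cost, which exceeds 1, making full contribution the dominant choice for everyone.
At the Nash equilibrium everyone contributes 60. Group total payoff = 11 × (60 × 0.94 + 5.7 × 60) = 4382.40.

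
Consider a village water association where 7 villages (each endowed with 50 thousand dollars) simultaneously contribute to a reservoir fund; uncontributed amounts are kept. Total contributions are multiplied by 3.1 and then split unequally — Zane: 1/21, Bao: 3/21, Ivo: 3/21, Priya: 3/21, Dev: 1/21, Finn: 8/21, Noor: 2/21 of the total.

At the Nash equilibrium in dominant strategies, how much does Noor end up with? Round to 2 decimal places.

For player j, contributing a unit is worthwhile iff 3.1 × (j's share) ≥ 1, i.e. iff j's share is at least 0.3226.
The only share above 0.3226 is Finn's 8/21, contributing 50; the remaining 6 contribute 0. Total contributed: 50.
Noor keeps 50 and receives 3.1 × 50 × 2/21 = 14.76 from the reservoir fund, for a payoff of 64.76.

64.76 thousand dollars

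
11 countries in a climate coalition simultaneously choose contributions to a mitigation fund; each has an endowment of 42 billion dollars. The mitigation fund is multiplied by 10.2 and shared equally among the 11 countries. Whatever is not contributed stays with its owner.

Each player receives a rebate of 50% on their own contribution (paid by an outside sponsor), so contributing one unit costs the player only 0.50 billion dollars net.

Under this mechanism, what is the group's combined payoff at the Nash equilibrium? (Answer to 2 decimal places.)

With the mechanism, a contributed unit returns (10.2/11) / 0.50 = 1.8545 per unit of net cost to the contributor — now above 1 — so contributing fully is weakly dominant for every player.
So the Nash equilibrium is full contribution by all 11; the group earns 11 × (42 × 0.50 + 10.2 × 42) = 4943.40.

4943.40 billion dollars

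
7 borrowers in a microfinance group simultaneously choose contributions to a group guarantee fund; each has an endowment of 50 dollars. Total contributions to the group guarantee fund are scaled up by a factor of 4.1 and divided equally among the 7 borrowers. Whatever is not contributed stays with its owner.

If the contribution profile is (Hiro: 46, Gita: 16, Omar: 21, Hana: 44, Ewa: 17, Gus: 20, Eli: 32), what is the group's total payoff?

957.60 dollars

Total contributed: 46 + 16 + 21 + 44 + 17 + 20 + 32 = 196; total kept: 7 × 50 − 196 = 154.
The group guarantee fund pays out 4.1 × 196 = 803.60 in aggregate.
Group total = 154 + 803.60 = 957.60.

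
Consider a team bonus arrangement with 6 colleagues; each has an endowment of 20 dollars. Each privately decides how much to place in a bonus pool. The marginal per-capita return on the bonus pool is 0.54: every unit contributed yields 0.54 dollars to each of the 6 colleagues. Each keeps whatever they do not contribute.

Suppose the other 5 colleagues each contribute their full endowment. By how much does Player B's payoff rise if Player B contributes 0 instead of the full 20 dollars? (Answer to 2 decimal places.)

Switching from a contribution of 20 to 0 lets Player B keep an extra 20 dollars, but lowers the bonus pool by 20, which costs Player B their own share of that drop: 0.54 × 20 = 10.80.
Net gain = 20 − 10.80 = 9.20. The private return per contributed unit (0.54) is below 1, so free-riding is indeed the best response regardless of what the others do.

9.20 dollars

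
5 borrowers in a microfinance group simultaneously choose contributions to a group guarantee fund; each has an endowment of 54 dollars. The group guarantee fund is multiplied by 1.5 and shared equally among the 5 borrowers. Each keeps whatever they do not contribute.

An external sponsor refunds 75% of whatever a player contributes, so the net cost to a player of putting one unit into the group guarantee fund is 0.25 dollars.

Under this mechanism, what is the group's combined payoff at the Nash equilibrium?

607.50 dollars

With the mechanism, a contributed unit returns (1.5/5) / 0.25 = 1.2000 per unit of net cost to the contributor — now above 1 — so contributing fully is weakly dominant for every player.
At the Nash equilibrium everyone contributes 54. Group total payoff = 5 × (54 × 0.75 + 1.5 × 54) = 607.50.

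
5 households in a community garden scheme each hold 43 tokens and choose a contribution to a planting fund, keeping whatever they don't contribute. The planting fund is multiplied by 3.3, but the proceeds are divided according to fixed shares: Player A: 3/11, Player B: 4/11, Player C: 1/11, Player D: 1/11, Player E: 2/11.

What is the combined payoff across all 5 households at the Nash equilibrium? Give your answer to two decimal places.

A player with share s gets back 3.3·s per unit contributed, so full contribution is dominant for anyone with s > 1/3.3 = 0.3030 and zero contribution is dominant for anyone below.
The only share above 0.3030 is Player B's 4/11, contributing 43; the remaining 4 contribute 0. Total contributed: 43.
The planting fund pays out 3.3 × 43 = 141.90 in total (split across the unequal shares, but the aggregate is all that matters for the group sum).
The 4 free-riders keep 43 each, adding 172. Group total = 172 + 141.90 = 313.90.

313.90 tokens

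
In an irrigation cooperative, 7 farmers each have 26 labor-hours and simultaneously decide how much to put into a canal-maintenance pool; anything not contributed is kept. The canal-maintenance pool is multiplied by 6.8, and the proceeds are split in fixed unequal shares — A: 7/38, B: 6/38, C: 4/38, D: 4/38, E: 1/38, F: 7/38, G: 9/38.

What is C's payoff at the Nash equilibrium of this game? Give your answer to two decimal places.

100.44 labor-hours

Each unit j contributes comes back to j as 6.8 × (j's share), so j prefers to contribute only if that share exceeds 1/6.8 = 0.1471; otherwise keeping the unit dominates.
A, B, F and G are above the threshold, contributing 26 each; the remaining 3 contribute 0. Total contributed: 104.
C keeps 26 and receives 6.8 × 104 × 4/38 = 74.44 from the canal-maintenance pool, for a payoff of 100.44.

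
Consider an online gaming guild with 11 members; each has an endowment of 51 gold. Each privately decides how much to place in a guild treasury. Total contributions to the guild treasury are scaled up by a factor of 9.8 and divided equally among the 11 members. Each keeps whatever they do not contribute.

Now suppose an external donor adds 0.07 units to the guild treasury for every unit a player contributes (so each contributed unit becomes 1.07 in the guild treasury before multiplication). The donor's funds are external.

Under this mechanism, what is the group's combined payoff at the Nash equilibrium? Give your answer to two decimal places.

561.00 gold

With the mechanism, a contributed unit returns 9.8 × 1.07 / 11 = 0.9533 per unit of net cost — still below 1 — so contributing 0 remains dominant for every player.
At the Nash equilibrium no one contributes; group total payoff = 11 × 51 = 561.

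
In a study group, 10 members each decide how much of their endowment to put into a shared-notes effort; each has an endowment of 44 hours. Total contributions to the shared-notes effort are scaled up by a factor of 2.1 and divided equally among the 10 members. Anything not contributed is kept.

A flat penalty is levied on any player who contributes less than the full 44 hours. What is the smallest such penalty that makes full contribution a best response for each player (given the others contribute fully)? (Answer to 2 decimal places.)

Given the others contribute fully, the best deviation is to contribute 0 (any partial contribution still incurs the fine and gives up units whose private return 0.2100 is below 1).
Deviating from 44 to 0 saves 44 hours but forfeits the deviator's share of the drop in the shared-notes effort: 2.1/10 × 44 = 9.24.
So the deviation gain is 44 − 9.24 = 34.76, and the fine must be at least 34.76 hours to wipe it out.

34.76 hours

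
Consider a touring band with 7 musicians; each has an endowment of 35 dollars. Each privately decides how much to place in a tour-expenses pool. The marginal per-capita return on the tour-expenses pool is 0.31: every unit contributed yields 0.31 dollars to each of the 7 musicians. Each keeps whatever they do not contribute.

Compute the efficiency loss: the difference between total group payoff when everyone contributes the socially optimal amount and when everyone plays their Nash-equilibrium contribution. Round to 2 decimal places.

286.65 dollars

The private return per contributed unit is 0.31 < 1, so contributing 0 is dominant for every player. At the Nash equilibrium everyone keeps their 35, and the group total is 7 × 35 = 245.
Each contributed unit returns 2.170 to the group as a whole (0.31 to each of 7 players), which exceeds 1, so the social optimum is full contribution: group total = 2.170 × 245 = 531.65.
Efficiency loss = 531.65 − 245 = 286.65.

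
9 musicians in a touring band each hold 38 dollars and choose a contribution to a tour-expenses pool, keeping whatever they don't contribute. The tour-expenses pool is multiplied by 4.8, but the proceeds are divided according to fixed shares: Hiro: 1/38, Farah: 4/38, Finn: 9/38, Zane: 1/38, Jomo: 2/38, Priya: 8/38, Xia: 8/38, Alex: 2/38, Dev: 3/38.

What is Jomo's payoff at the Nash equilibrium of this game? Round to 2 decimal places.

66.80 dollars

A player with share s gets back 4.8·s per unit contributed, so full contribution is dominant for anyone with s > 1/4.8 = 0.2083 and zero contribution is dominant for anyone below.
The shares above 0.2083 belong to Finn, Priya and Xia, contributing 38 each; the remaining 6 contribute 0. Total contributed: 114.
Jomo keeps 38 and receives 4.8 × 114 × 2/38 = 28.80 from the tour-expenses pool, for a payoff of 66.80.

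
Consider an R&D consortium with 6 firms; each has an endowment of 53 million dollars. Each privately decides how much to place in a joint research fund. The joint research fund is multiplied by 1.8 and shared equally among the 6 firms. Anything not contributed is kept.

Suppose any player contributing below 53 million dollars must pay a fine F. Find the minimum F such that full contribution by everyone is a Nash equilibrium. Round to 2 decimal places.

Given the others contribute fully, the best deviation is to contribute 0 (any partial contribution still incurs the fine and gives up units whose private return 0.3000 is below 1).
Deviating from 53 to 0 saves 53 million dollars but forfeits the deviator's share of the drop in the joint research fund: 1.8/6 × 53 = 15.90.
So the deviation gain is 53 − 15.90 = 37.10, and the fine must be at least 37.10 million dollars to wipe it out.

37.10 million dollars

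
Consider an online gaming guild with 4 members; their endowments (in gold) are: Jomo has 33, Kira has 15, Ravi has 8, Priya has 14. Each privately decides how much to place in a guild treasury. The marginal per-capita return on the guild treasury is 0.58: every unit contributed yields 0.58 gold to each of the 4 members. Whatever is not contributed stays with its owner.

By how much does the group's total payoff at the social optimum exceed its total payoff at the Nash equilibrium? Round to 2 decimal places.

92.40 gold

The private return per contributed unit is 0.58 < 1 for everyone, so the Nash equilibrium is zero contribution and the group total is Σ E_j = 33 + 15 + 8 + 14 = 70.
Each contributed unit returns 2.320 to the group, so the social optimum is full contribution by everyone: group total = 2.320 × 70 = 162.40.
Efficiency loss = (2.320 − 1) × 70 = 92.40.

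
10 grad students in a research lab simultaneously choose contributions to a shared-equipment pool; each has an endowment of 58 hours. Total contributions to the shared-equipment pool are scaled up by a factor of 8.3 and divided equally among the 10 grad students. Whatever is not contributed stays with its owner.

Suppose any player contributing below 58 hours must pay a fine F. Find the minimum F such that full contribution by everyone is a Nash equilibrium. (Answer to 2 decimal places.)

9.86 hours

Given the others contribute fully, the best deviation is to contribute 0 (any partial contribution still incurs the fine and gives up units whose private return 0.8300 is below 1).
Deviating from 58 to 0 saves 58 hours but forfeits the deviator's share of the drop in the shared-equipment pool: 8.3/10 × 58 = 48.14.
So the deviation gain is 58 − 48.14 = 9.86, and the fine must be at least 9.86 hours to wipe it out.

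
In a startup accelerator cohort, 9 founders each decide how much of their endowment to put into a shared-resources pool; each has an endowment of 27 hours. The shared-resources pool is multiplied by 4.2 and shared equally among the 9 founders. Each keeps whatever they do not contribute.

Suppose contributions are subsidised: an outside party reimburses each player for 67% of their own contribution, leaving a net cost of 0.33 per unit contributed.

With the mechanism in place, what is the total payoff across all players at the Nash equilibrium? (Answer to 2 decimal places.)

The effective private return per unit is now (4.2/9) / 0.33 = 1.4141 > 1, so every player's dominant strategy flips to full contribution.
So the Nash equilibrium is full contribution by all 9; the group earns 9 × (27 × 0.67 + 4.2 × 27) = 1183.41.

1183.41 hours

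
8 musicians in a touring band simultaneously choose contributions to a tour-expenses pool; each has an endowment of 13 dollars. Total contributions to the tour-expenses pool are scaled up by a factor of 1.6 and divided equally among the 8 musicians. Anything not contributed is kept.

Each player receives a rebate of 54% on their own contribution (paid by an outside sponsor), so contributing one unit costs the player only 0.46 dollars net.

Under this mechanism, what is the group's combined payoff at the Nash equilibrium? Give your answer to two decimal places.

The effective private return is (1.6/8) / 0.46 = 0.4348, which is still under 1, so the mechanism doesn't change anyone's dominant strategy: zero contribution.
At the Nash equilibrium no one contributes; group total payoff = 8 × 13 = 104.

104.00 dollars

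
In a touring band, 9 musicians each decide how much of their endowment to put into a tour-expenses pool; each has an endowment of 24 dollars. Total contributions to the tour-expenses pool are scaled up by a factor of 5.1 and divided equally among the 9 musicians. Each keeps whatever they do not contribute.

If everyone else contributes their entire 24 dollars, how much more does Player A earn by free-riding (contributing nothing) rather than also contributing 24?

Switching from a contribution of 24 to 0 lets Player A keep an extra 24 dollars, but lowers the tour-expenses pool by 24, which costs Player A their own share of that drop: 5.1/9 × 24 = 13.60.
Net gain = 24 − 13.60 = 10.40. The private return per contributed unit (0.5667) is below 1, so free-riding is indeed the best response regardless of what the others do.

10.40 dollars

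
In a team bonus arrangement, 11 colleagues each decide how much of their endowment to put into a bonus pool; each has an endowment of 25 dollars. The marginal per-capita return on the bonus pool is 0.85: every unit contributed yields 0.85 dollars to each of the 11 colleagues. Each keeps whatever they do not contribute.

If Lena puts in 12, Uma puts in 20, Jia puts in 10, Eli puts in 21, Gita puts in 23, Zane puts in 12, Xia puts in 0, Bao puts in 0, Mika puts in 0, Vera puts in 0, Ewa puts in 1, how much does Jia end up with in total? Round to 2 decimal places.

Total contributed: 12 + 20 + 10 + 21 + 23 + 12 + 0 + 0 + 0 + 0 + 1 = 99.
Each receives 0.85 × 99 = 84.15 from the bonus pool.
Jia keeps 25 − 10 = 15, so Jia's payoff is 15 + 84.15 = 99.15.

99.15 dollars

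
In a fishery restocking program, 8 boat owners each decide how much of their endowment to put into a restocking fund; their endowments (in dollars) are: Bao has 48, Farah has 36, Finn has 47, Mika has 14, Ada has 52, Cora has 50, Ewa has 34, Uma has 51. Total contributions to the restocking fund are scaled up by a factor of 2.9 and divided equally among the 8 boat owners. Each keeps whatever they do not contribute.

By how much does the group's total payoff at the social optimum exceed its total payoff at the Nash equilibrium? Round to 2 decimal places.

The private return per contributed unit is 2.9/8 = 0.3625 < 1 for every player regardless of endowment, so the Nash equilibrium is zero contribution and the group total is Σ E_j = 48 + 36 + 47 + 14 + 52 + 50 + 34 + 51 = 332.
Each contributed unit returns 2.900 to the group, so the social optimum is full contribution by everyone: group total = 2.900 × 332 = 962.80.
Efficiency loss = (2.900 − 1) × 332 = 630.80.

630.80 dollars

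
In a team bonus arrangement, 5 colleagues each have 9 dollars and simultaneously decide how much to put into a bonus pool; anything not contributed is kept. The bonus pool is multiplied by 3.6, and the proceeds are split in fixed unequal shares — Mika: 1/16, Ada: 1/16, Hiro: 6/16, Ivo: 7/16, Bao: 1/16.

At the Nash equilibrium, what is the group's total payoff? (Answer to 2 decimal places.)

Each unit j contributes comes back to j as 3.6 × (j's share), so j prefers to contribute only if that share exceeds 1/3.6 = 0.2778; otherwise keeping the unit dominates.
Hiro and Ivo are above the threshold, contributing 9 each; the remaining 3 contribute 0. Total contributed: 18.
The bonus pool pays out 3.6 × 18 = 64.80 in total (split across the unequal shares, but the aggregate is all that matters for the group sum).
The 3 free-riders keep 9 each, adding 27. Group total = 27 + 64.80 = 91.80.

91.80 dollars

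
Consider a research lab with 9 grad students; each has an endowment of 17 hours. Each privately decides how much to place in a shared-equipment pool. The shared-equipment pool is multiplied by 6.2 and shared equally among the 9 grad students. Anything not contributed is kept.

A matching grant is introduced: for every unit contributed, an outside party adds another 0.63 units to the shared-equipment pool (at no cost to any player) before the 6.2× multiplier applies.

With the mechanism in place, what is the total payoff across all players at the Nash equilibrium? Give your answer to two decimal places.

Under the mechanism each unit contributed yields 6.2 × 1.63 / 9 = 1.1229 back to its contributor per unit of net cost, which exceeds 1, making full contribution the dominant choice for everyone.
At the Nash equilibrium everyone contributes 17. Group total payoff = 6.2 × 1.63 × 153 = 1546.22.

1546.22 hours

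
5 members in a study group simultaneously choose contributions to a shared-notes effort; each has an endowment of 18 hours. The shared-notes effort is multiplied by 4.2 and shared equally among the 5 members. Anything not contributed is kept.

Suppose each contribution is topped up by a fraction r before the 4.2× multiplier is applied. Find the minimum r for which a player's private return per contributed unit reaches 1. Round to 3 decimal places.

0.190

With matching at rate r, one contributed unit becomes (1 + r) in the shared-notes effort and returns 4.2 × (1 + r) / 5 to the contributor.
Setting this equal to 1: 1 + r = 5/4.2 = 1.1905.
So the minimum matching rate is r = 1.1905 − 1 = 0.190.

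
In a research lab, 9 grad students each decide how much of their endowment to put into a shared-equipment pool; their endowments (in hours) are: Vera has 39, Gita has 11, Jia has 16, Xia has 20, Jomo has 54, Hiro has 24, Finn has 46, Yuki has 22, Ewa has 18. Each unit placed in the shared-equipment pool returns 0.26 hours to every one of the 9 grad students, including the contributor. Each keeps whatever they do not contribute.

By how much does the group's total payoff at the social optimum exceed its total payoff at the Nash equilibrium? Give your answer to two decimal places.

The private return per contributed unit is 0.26 < 1 for everyone, so the Nash equilibrium is zero contribution and the group total is Σ E_j = 39 + 11 + 16 + 20 + 54 + 24 + 46 + 22 + 18 = 250.
Each contributed unit returns 2.340 to the group, so the social optimum is full contribution by everyone: group total = 2.340 × 250 = 585.00.
Efficiency loss = (2.340 − 1) × 250 = 335.00.

335.00 hours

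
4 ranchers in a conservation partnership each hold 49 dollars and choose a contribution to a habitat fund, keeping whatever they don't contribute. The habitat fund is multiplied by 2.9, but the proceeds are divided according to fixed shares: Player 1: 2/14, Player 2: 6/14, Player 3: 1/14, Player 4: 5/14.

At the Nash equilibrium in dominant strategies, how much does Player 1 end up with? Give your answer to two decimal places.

For player j, contributing a unit is worthwhile iff 2.9 × (j's share) ≥ 1, i.e. iff j's share is at least 0.3448.
Player 2 and Player 4 clear that bar, contributing 49 each; the remaining 2 contribute 0. Total contributed: 98.
Player 1 keeps 49 and receives 2.9 × 98 × 2/14 = 40.60 from the habitat fund, for a payoff of 89.60.

89.60 dollars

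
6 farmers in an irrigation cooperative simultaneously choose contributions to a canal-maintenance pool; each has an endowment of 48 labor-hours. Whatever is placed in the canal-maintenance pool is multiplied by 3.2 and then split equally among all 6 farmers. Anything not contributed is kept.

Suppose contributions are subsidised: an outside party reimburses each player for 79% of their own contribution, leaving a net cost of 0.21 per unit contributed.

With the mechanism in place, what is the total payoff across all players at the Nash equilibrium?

The effective private return per unit is now (3.2/6) / 0.21 = 2.5397 > 1, so every player's dominant strategy flips to full contribution.
So the Nash equilibrium is full contribution by all 6; the group earns 6 × (48 × 0.79 + 3.2 × 48) = 1149.12.

1149.12 labor-hours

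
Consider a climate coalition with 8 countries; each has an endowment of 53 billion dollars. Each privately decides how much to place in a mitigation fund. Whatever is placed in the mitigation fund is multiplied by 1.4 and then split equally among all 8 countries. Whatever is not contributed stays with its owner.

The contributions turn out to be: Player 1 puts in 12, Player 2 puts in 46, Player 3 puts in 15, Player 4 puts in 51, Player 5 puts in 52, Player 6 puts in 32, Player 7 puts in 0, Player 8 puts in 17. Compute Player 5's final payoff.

40.38 billion dollars

Total contributed: 12 + 46 + 15 + 51 + 52 + 32 + 0 + 17 = 225.
Each receives 1.4 × 225 / 8 = 39.38 from the mitigation fund.
Player 5 keeps 53 − 52 = 1, so Player 5's payoff is 1 + 39.38 = 40.38.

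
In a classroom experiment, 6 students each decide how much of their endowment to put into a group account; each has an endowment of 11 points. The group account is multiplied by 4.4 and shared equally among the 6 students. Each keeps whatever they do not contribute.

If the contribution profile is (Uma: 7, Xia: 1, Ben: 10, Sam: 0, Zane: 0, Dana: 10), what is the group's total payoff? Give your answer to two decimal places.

Total contributed: 7 + 1 + 10 + 0 + 0 + 10 = 28; total kept: 6 × 11 − 28 = 38.
The group account pays out 4.4 × 28 = 123.20 in aggregate.
Group total = 38 + 123.20 = 161.20.

161.20 points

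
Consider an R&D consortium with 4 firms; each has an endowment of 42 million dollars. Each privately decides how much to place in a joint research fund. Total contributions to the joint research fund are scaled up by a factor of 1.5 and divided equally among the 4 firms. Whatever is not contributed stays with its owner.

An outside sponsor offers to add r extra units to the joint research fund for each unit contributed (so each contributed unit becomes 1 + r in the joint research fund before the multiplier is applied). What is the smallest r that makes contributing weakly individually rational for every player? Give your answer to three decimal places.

1.667

With matching at rate r, one contributed unit becomes (1 + r) in the joint research fund and returns 1.5 × (1 + r) / 4 to the contributor.
Setting this equal to 1: 1 + r = 4/1.5 = 2.6667.
So the minimum matching rate is r = 2.6667 − 1 = 1.667.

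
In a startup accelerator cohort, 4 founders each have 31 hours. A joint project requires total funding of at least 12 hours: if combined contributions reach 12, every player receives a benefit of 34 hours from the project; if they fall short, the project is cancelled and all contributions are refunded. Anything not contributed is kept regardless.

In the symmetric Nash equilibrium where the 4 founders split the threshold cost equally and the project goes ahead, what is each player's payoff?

62 hours

Equal share of the threshold: 12/4 = 3.
At this profile no one gains by cutting their contribution: any cut drops the total below 12, the project is cancelled, contributions are refunded, and the deviator ends with 31, which is less than 31 − 3 + 34 = 62. Contributing more than 3 just wastes the excess. So contributing exactly 3 is a best response.
Each player's payoff: 31 − 3 + 34 = 62.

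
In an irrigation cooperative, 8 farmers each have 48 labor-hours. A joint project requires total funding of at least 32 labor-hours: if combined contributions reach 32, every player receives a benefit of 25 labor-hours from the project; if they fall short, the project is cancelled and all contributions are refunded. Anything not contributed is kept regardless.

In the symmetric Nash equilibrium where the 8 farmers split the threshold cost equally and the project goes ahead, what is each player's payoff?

69 labor-hours

Equal share of the threshold: 32/8 = 4.
At this profile no one gains by cutting their contribution: any cut drops the total below 32, the project is cancelled, contributions are refunded, and the deviator ends with 48, which is less than 48 − 4 + 25 = 69. Contributing more than 4 just wastes the excess. So contributing exactly 4 is a best response.
Each player's payoff: 48 − 4 + 25 = 69.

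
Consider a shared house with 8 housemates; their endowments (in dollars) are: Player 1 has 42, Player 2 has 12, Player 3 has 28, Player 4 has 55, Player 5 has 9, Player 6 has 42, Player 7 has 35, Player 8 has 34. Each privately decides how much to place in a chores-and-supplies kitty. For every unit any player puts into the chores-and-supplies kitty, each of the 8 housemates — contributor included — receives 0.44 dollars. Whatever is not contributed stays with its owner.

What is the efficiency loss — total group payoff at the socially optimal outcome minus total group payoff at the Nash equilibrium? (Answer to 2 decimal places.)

647.64 dollars

The private return per contributed unit is 0.44 < 1 for everyone, so the Nash equilibrium is zero contribution and the group total is Σ E_j = 42 + 12 + 28 + 55 + 9 + 42 + 35 + 34 = 257.
Each contributed unit returns 3.520 to the group, so the social optimum is full contribution by everyone: group total = 3.520 × 257 = 904.64.
Efficiency loss = (3.520 − 1) × 257 = 647.64.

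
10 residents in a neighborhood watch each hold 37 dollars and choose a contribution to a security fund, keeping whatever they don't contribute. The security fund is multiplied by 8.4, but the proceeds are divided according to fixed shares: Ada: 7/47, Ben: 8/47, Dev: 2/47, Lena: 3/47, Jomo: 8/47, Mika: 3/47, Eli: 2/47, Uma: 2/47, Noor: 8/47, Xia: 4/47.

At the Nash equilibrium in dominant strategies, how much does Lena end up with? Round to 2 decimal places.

For player j, contributing a unit is worthwhile iff 8.4 × (j's share) ≥ 1, i.e. iff j's share is at least 0.1190.
Ada, Ben, Jomo and Noor clear that bar, contributing 37 each; the remaining 6 contribute 0. Total contributed: 148.
Lena keeps 37 and receives 8.4 × 148 × 3/47 = 79.35 from the security fund, for a payoff of 116.35.

116.35 dollars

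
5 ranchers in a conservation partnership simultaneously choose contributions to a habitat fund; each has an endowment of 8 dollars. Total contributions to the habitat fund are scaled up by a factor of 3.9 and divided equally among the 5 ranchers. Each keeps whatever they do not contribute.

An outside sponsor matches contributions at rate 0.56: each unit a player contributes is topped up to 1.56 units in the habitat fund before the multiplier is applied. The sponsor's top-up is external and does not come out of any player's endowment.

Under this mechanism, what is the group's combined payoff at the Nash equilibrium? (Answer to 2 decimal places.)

The effective private return per unit is now 3.9 × 1.56 / 5 = 1.2168 > 1, so every player's dominant strategy flips to full contribution.
At the Nash equilibrium everyone contributes 8. Group total payoff = 3.9 × 1.56 × 40 = 243.36.

243.36 dollars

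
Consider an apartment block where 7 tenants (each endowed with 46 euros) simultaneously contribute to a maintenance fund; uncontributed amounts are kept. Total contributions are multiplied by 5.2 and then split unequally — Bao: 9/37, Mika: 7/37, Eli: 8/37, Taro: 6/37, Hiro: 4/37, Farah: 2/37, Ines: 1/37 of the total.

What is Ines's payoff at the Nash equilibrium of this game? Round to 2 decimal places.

For player j, contributing a unit is worthwhile iff 5.2 × (j's share) ≥ 1, i.e. iff j's share is at least 0.1923.
Bao and Eli clear that bar, contributing 46 each; the remaining 5 contribute 0. Total contributed: 92.
Ines keeps 46 and receives 5.2 × 92 × 1/37 = 12.93 from the maintenance fund, for a payoff of 58.93.

58.93 euros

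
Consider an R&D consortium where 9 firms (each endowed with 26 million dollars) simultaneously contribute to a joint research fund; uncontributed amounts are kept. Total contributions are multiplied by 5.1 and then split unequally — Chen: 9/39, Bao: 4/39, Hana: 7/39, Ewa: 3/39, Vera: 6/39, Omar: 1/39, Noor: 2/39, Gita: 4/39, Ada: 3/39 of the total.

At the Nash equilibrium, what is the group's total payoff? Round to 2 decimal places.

340.60 million dollars

Each unit j contributes comes back to j as 5.1 × (j's share), so j prefers to contribute only if that share exceeds 1/5.1 = 0.1961; otherwise keeping the unit dominates.
The only share above 0.1961 is Chen's 9/39, contributing 26; the remaining 8 contribute 0. Total contributed: 26.
The joint research fund pays out 5.1 × 26 = 132.60 in total (split across the unequal shares, but the aggregate is all that matters for the group sum).
The 8 free-riders keep 26 each, adding 208. Group total = 208 + 132.60 = 340.60.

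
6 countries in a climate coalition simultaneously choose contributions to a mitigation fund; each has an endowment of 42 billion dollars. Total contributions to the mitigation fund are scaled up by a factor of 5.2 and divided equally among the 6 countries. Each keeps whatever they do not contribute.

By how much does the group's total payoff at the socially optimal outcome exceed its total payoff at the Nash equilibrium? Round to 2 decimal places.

Each contributed unit returns 5.2/6 = 0.8667 to its contributor — below 1 — so contributing 0 is dominant for every player. At the Nash equilibrium everyone keeps their 42, and the group total is 6 × 42 = 252.
Each contributed unit returns 5.200 to the group as a whole (0.8667 to each of 6 players), which exceeds 1, so the social optimum is full contribution: group total = 5.200 × 252 = 1310.40.
Efficiency loss = 1310.40 − 252 = 1058.40.

1058.40 billion dollars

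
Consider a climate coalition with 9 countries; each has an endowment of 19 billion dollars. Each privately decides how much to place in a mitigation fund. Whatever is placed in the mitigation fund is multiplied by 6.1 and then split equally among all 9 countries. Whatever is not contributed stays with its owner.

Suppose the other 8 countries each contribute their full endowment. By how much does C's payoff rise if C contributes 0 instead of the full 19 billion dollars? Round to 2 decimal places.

6.12 billion dollars

Switching from a contribution of 19 to 0 lets C keep an extra 19 billion dollars, but lowers the mitigation fund by 19, which costs C their own share of that drop: 6.1/9 × 19 = 12.88.
Net gain = 19 − 12.88 = 6.12. The private return per contributed unit (0.6778) is below 1, so free-riding is indeed the best response regardless of what the others do.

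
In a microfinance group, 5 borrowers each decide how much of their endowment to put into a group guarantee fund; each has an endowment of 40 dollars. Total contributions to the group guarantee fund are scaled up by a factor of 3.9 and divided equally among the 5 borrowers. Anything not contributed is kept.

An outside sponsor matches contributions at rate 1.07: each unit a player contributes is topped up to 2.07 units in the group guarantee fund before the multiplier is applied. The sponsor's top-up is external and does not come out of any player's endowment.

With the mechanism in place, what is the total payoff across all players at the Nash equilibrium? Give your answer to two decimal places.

With the mechanism, a contributed unit returns 3.9 × 2.07 / 5 = 1.6146 per unit of net cost to the contributor — now above 1 — so contributing fully is weakly dominant for every player.
So the Nash equilibrium is full contribution by all 5; the group earns 3.9 × 2.07 × 200 = 1614.60.

1614.60 dollars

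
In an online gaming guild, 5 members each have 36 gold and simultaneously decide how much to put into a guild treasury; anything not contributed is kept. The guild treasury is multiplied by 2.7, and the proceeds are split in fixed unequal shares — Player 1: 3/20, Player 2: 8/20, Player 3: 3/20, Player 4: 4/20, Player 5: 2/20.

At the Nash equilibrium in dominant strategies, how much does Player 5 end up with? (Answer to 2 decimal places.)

45.72 gold

Each unit j contributes comes back to j as 2.7 × (j's share), so j prefers to contribute only if that share exceeds 1/2.7 = 0.3704; otherwise keeping the unit dominates.
Only Player 2 (8/20) clears that bar, contributing 36; the remaining 4 contribute 0. Total contributed: 36.
Player 5 keeps 36 and receives 2.7 × 36 × 2/20 = 9.72 from the guild treasury, for a payoff of 45.72.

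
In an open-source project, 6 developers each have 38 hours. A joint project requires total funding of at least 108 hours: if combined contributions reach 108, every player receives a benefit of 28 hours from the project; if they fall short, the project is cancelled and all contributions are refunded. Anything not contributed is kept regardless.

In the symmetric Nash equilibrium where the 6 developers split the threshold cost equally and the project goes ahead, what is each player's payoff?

Equal share of the threshold: 108/6 = 18.
At this profile no one gains by cutting their contribution: any cut drops the total below 108, the project is cancelled, contributions are refunded, and the deviator ends with 38, which is less than 38 − 18 + 28 = 48. Contributing more than 18 just wastes the excess. So contributing exactly 18 is a best response.
Each player's payoff: 38 − 18 + 28 = 48.

48 hours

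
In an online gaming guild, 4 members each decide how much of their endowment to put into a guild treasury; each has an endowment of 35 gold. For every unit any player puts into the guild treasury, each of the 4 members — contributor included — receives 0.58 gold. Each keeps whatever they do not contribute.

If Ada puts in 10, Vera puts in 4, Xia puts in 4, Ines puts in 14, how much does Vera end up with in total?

49.56 gold

Total contributed: 10 + 4 + 4 + 14 = 32.
Each receives 0.58 × 32 = 18.56 from the guild treasury.
Vera keeps 35 − 4 = 31, so Vera's payoff is 31 + 18.56 = 49.56.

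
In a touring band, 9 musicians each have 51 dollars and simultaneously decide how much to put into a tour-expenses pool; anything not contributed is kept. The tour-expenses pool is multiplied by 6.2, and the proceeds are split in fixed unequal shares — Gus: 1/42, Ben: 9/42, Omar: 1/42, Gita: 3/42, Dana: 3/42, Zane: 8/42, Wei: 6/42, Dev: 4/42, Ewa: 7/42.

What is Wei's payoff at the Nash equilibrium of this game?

Player j's private return per contributed unit is 6.2 × (j's share). Contributing is weakly dominant for j when that share is at least 1/6.2 = 0.1613, and contributing 0 is dominant otherwise.
The shares above 0.1613 belong to Ben, Zane and Ewa, contributing 51 each; the remaining 6 contribute 0. Total contributed: 153.
Wei keeps 51 and receives 6.2 × 153 × 6/42 = 135.51 from the tour-expenses pool, for a payoff of 186.51.

186.51 dollars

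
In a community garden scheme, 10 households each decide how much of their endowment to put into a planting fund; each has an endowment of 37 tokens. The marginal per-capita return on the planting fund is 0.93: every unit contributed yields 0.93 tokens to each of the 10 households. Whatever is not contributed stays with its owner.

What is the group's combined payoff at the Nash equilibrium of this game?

The private return per contributed unit is 0.93 < 1, so contributing 0 is dominant for every player. At the Nash equilibrium everyone keeps their 37, and the group total is 10 × 37 = 370.

370.00 tokens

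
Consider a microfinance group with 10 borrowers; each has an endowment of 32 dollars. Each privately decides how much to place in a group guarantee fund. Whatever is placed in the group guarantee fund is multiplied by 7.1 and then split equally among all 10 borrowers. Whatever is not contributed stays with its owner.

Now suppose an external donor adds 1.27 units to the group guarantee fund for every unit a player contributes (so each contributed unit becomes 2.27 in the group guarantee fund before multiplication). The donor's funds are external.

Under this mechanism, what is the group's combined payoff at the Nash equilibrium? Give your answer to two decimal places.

5157.44 dollars

The effective private return per unit is now 7.1 × 2.27 / 10 = 1.6117 > 1, so every player's dominant strategy flips to full contribution.
At the Nash equilibrium everyone contributes 32. Group total payoff = 7.1 × 2.27 × 320 = 5157.44.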